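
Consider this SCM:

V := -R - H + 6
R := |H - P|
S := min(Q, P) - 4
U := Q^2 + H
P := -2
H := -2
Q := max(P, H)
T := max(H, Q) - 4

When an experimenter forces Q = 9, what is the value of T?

do(Q=9) replaces the equation Q := max(P, H) with the constant Q = 9.
T = max(H, Q) - 4  [with H=-2, Q=9]  = 5

5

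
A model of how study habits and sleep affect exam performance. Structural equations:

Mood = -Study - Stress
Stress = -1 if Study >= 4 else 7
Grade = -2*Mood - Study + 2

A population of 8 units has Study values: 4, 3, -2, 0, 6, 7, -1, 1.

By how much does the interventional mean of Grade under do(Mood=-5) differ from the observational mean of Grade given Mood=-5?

Under do(Mood=-5), Mood's equation is replaced by Mood=-5 for every unit. Per-unit Grade: 8, 9, 14, 12, 6, 5, 13, 11. Mean = 9.75.
Observing Mood=-5 restricts to units where Mood's equation naturally yields -5: Study ∈ {-2, 6}. In that subpopulation Grade = 14, 6, mean 10.
Difference = 9.75 − 10 = -0.25.

-0.25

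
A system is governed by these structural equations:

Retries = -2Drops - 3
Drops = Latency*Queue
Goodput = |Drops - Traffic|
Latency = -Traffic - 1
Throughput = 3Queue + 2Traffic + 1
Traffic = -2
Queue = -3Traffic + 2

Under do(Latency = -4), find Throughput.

21

Under do(Latency=-4), the mechanism Latency = -Traffic - 1 is discarded; Latency is fixed at -4.
No directed path runs from Latency to Throughput, so Throughput keeps its natural value.
Queue = -3Traffic + 2  [with Traffic=-2]  = 8
Throughput = 3Queue + 2Traffic + 1  [with Queue=8, Traffic=-2]  = 21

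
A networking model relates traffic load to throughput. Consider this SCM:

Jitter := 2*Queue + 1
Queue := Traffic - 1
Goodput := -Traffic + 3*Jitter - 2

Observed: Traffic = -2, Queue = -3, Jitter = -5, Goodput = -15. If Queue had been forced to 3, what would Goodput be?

21

Under do(Queue=3), the mechanism Queue := Traffic - 1 is discarded; Queue is fixed at 3.
Jitter = 2*Queue + 1  [with Queue=3]  = 7
Goodput = -Traffic + 3*Jitter - 2  [with Traffic=-2, Jitter=7]  = 21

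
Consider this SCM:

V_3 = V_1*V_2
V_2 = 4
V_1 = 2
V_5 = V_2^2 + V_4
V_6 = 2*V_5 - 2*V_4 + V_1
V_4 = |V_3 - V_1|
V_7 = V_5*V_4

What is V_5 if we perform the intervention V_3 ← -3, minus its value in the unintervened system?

-1

do(V_3=-3) replaces the equation V_3 = V_1*V_2 with the constant V_3 = -3.
V_4 = |V_3 - V_1|  [with V_3=-3, V_1=2]  = 5
V_5 = V_2^2 + V_4  [with V_2=4, V_4=5]  = 21
Without intervention: V_3 = V_1*V_2  [with V_1=2, V_2=4]  = 8; V_4 = |V_3 - V_1|  [with V_3=8, V_1=2]  = 6; V_5 = V_2^2 + V_4  [with V_2=4, V_4=6]  = 22.
Change = 21 − 22 = -1.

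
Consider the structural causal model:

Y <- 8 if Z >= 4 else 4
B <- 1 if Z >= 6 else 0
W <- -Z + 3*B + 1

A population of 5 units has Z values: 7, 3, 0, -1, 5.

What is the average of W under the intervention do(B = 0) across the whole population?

Every unit gets B=0 under the intervention. W values become -6, -2, 1, 2, -4; E[W|do(B=0)] = -1.8.

-1.8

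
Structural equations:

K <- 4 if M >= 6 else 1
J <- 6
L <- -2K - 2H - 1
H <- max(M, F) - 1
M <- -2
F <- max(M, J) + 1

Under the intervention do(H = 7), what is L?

The intervention breaks the incoming arrows to H: H <- max(M, F) - 1 no longer applies, and H = 7.
K = 4 if M >= 6 else 1  [with M=-2]  = 1
L = -2K - 2H - 1  [with K=1, H=7]  = -17

-17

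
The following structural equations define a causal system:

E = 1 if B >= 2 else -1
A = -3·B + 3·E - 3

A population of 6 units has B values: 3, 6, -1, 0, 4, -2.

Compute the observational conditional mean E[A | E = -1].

-3

Conditioning on E=-1 selects the 3 unit(s) with B ∈ {-1, 0, -2}. Their A values: -3, -6, 0. Mean = -3.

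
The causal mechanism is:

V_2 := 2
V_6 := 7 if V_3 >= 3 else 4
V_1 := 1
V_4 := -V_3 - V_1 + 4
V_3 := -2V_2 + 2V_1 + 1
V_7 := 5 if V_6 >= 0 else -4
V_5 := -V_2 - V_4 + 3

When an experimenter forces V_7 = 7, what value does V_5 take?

The intervention breaks the incoming arrows to V_7: V_7 := 5 if V_6 >= 0 else -4 no longer applies, and V_7 = 7.
V_5 is not downstream of the intervention, so its value is determined by the original equations.
V_3 = -2V_2 + 2V_1 + 1  [with V_2=2, V_1=1]  = -1
V_4 = -V_3 - V_1 + 4  [with V_3=-1, V_1=1]  = 4
V_5 = -V_2 - V_4 + 3  [with V_2=2, V_4=4]  = -3

-3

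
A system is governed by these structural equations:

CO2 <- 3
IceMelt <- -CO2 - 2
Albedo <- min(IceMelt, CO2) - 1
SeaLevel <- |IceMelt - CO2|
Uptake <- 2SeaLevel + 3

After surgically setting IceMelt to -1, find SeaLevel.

Under do(IceMelt=-1), the mechanism IceMelt <- -CO2 - 2 is discarded; IceMelt is fixed at -1.
SeaLevel = |IceMelt - CO2|  [with IceMelt=-1, CO2=3]  = 4

4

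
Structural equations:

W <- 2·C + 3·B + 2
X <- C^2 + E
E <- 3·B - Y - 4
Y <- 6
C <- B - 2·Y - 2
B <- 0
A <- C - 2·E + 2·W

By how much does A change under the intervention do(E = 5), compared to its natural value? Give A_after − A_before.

-30

The intervention breaks the incoming arrows to E: E <- 3·B - Y - 4 no longer applies, and E = 5.
C = B - 2·Y - 2  [with B=0, Y=6]  = -14
W = 2·C + 3·B + 2  [with C=-14, B=0]  = -26
A = C - 2·E + 2·W  [with C=-14, E=5, W=-26]  = -76
Without intervention: C = B - 2·Y - 2  [with B=0, Y=6]  = -14; E = 3·B - Y - 4  [with B=0, Y=6]  = -10; W = 2·C + 3·B + 2  [with C=-14, B=0]  = -26; A = C - 2·E + 2·W  [with C=-14, E=-10, W=-26]  = -46.
Change = -76 − (-46) = -30.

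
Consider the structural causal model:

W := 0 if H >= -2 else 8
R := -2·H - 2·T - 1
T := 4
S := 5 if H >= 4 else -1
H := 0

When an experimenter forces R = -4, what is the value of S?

-1

The intervention breaks the incoming arrows to R: R := -2·H - 2·T - 1 no longer applies, and R = -4.
S is not downstream of the intervention, so its value is determined by the original equations.
S = 5 if H >= 4 else -1  [with H=0]  = -1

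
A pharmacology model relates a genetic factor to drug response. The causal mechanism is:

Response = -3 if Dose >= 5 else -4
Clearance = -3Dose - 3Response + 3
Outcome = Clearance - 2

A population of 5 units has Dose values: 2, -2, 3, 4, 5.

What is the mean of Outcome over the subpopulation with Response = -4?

7.75

Observing Response=-4 restricts to units where Response's equation naturally yields -4: Dose ∈ {2, -2, 3, 4}. In that subpopulation Outcome = 7, 19, 4, 1, mean 7.75.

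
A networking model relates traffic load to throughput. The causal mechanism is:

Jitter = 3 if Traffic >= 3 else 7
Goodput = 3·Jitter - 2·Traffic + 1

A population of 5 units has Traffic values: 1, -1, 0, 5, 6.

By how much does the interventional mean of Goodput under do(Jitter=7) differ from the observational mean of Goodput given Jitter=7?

Under do(Jitter=7), Jitter's equation is replaced by Jitter=7 for every unit. Per-unit Goodput: 20, 24, 22, 12, 10. Mean = 17.6.
Observing Jitter=7 restricts to units where Jitter's equation naturally yields 7: Traffic ∈ {1, -1, 0}. In that subpopulation Goodput = 20, 24, 22, mean 22.
Difference = 17.6 − 22 = -4.4.

-4.4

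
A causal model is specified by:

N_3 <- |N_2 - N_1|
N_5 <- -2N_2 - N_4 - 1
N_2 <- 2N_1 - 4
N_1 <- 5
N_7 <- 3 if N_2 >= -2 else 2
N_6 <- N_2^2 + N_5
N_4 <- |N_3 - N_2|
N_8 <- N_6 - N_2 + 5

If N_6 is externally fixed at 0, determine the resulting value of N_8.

-1

Intervening sets N_6 = 0 and removes its equation (N_6 <- N_2^2 + N_5).
N_2 = 2N_1 - 4  [with N_1=5]  = 6
N_8 = N_6 - N_2 + 5  [with N_6=0, N_2=6]  = -1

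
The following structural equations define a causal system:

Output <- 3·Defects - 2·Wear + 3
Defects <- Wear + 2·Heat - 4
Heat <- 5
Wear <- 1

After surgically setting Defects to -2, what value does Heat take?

Under do(Defects=-2), the mechanism Defects <- Wear + 2·Heat - 4 is discarded; Defects is fixed at -2.
Heat is not downstream of the intervention, so its value is determined by the original equations.

5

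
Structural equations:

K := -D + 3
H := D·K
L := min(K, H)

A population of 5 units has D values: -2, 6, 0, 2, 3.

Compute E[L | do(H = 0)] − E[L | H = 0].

-0.6

The intervention sets H=0 in all 5 units regardless of D. Recomputing L per unit gives 0, -3, 0, 0, 0; average -0.6.
Conditioning on H=0 selects the 2 unit(s) with D ∈ {0, 3}. Their L values: 0, 0. Mean = 0.
Difference = -0.6 − 0 = -0.6.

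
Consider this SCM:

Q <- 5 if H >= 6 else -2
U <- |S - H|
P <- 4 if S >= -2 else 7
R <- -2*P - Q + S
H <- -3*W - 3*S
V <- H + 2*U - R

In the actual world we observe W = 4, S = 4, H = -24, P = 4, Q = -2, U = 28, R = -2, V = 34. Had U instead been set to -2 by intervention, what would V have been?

-26

Intervening sets U = -2 and removes its equation (U <- |S - H|).
H = -3*W - 3*S  [with W=4, S=4]  = -24
P = 4 if S >= -2 else 7  [with S=4]  = 4
Q = 5 if H >= 6 else -2  [with H=-24]  = -2
R = -2*P - Q + S  [with P=4, Q=-2, S=4]  = -2
V = H + 2*U - R  [with H=-24, U=-2, R=-2]  = -26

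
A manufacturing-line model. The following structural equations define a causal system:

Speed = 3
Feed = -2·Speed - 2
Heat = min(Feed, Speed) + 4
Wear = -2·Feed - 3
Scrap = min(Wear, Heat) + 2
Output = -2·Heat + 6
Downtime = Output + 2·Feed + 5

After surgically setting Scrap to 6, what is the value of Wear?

The intervention breaks the incoming arrows to Scrap: Scrap = min(Wear, Heat) + 2 no longer applies, and Scrap = 6.
Since Wear is not a descendant of the intervened variable, it is unaffected.
Feed = -2·Speed - 2  [with Speed=3]  = -8
Wear = -2·Feed - 3  [with Feed=-8]  = 13

13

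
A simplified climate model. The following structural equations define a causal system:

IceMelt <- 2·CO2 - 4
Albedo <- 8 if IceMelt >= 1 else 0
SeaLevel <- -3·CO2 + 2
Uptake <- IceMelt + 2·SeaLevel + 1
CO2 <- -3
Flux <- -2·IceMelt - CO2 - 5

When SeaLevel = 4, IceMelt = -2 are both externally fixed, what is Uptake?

7

The joint intervention fixes SeaLevel = 4, IceMelt = -2, removing each variable's own equation.
Uptake = IceMelt + 2·SeaLevel + 1  [with IceMelt=-2, SeaLevel=4]  = 7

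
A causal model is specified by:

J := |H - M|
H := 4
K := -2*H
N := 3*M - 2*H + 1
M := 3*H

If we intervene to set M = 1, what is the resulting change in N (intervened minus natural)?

-33

Under do(M=1), the mechanism M := 3*H is discarded; M is fixed at 1.
N = 3*M - 2*H + 1  [with M=1, H=4]  = -4
Without intervention: M = 3*H  [with H=4]  = 12; N = 3*M - 2*H + 1  [with M=12, H=4]  = 29.
Change = -4 − 29 = -33.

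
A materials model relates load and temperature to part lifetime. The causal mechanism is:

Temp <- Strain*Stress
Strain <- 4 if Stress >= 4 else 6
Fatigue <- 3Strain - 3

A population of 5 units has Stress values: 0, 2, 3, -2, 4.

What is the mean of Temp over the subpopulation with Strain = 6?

4.5

Conditioning on Strain=6 selects the 4 unit(s) with Stress ∈ {0, 2, 3, -2}. Their Temp values: 0, 12, 18, -12. Mean = 4.5.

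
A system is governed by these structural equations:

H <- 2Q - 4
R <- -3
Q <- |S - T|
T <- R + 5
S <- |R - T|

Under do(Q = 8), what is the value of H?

Intervening sets Q = 8 and removes its equation (Q <- |S - T|).
H = 2Q - 4  [with Q=8]  = 12

12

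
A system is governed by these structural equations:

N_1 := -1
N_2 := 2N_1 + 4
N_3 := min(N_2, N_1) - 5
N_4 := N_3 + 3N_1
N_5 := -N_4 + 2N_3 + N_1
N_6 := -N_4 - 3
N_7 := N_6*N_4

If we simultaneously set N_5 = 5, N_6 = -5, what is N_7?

Under do(N_5 = 5, N_6 = -5), each intervened variable's structural equation is replaced by its fixed value.
N_2 = 2N_1 + 4  [with N_1=-1]  = 2
N_3 = min(N_2, N_1) - 5  [with N_2=2, N_1=-1]  = -6
N_4 = N_3 + 3N_1  [with N_3=-6, N_1=-1]  = -9
N_7 = N_6*N_4  [with N_6=-5, N_4=-9]  = 45

45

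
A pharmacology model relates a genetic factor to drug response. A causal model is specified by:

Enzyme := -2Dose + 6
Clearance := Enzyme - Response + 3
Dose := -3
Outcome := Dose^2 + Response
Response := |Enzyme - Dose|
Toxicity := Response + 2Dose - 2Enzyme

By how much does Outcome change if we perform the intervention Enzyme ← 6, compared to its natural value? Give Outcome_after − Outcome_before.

-6

Under do(Enzyme=6), the mechanism Enzyme := -2Dose + 6 is discarded; Enzyme is fixed at 6.
Response = |Enzyme - Dose|  [with Enzyme=6, Dose=-3]  = 9
Outcome = Dose^2 + Response  [with Dose=-3, Response=9]  = 18
Without intervention: Enzyme = -2Dose + 6  [with Dose=-3]  = 12; Response = |Enzyme - Dose|  [with Enzyme=12, Dose=-3]  = 15; Outcome = Dose^2 + Response  [with Dose=-3, Response=15]  = 24.
Change = 18 − 24 = -6.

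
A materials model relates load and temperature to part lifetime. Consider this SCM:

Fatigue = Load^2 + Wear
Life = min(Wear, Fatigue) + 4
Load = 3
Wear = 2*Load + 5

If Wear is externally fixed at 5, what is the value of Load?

3

Under do(Wear=5), the mechanism Wear = 2*Load + 5 is discarded; Wear is fixed at 5.
Load is not downstream of the intervention, so its value is determined by the original equations.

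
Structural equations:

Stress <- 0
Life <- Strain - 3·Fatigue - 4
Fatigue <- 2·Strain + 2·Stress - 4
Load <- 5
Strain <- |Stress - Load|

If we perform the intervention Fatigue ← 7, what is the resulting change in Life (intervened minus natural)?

Intervening sets Fatigue = 7 and removes its equation (Fatigue <- 2·Strain + 2·Stress - 4).
Strain = |Stress - Load|  [with Stress=0, Load=5]  = 5
Life = Strain - 3·Fatigue - 4  [with Strain=5, Fatigue=7]  = -20
Without intervention: Strain = |Stress - Load|  [with Stress=0, Load=5]  = 5; Fatigue = 2·Strain + 2·Stress - 4  [with Strain=5, Stress=0]  = 6; Life = Strain - 3·Fatigue - 4  [with Strain=5, Fatigue=6]  = -17.
Change = -20 − (-17) = -3.

-3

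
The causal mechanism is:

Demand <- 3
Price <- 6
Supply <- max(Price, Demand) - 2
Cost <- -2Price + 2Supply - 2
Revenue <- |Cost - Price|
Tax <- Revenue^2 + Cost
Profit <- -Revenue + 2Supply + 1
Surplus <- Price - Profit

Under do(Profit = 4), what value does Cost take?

-6

Under do(Profit=4), the mechanism Profit <- -Revenue + 2Supply + 1 is discarded; Profit is fixed at 4.
Since Cost is not a descendant of the intervened variable, it is unaffected.
Supply = max(Price, Demand) - 2  [with Price=6, Demand=3]  = 4
Cost = -2Price + 2Supply - 2  [with Price=6, Supply=4]  = -6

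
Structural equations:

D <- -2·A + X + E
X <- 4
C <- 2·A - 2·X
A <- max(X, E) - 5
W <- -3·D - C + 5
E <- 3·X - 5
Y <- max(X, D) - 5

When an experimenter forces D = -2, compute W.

Under do(D=-2), the mechanism D <- -2·A + X + E is discarded; D is fixed at -2.
E = 3·X - 5  [with X=4]  = 7
A = max(X, E) - 5  [with X=4, E=7]  = 2
C = 2·A - 2·X  [with A=2, X=4]  = -4
W = -3·D - C + 5  [with D=-2, C=-4]  = 15

15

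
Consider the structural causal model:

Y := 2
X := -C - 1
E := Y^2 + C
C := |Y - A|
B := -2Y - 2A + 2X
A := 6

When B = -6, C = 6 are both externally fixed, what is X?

Under do(B = -6, C = 6), each intervened variable's structural equation is replaced by its fixed value.
X = -C - 1  [with C=6]  = -7

-7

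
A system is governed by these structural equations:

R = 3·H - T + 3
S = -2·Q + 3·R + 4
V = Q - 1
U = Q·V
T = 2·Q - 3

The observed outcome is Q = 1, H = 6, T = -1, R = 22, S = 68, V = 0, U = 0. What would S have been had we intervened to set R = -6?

-16

Intervening sets R = -6 and removes its equation (R = 3·H - T + 3).
S = -2·Q + 3·R + 4  [with Q=1, R=-6]  = -16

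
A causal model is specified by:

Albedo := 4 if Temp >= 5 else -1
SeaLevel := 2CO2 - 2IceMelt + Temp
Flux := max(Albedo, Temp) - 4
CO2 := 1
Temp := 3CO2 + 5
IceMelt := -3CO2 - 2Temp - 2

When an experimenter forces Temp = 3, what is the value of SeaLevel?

do(Temp=3) replaces the equation Temp := 3CO2 + 5 with the constant Temp = 3.
IceMelt = -3CO2 - 2Temp - 2  [with CO2=1, Temp=3]  = -11
SeaLevel = 2CO2 - 2IceMelt + Temp  [with CO2=1, IceMelt=-11, Temp=3]  = 27

27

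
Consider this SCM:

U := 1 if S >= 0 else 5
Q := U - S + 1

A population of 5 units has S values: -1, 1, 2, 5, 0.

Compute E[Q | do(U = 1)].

0.6

Every unit gets U=1 under the intervention. Q values become 3, 1, 0, -3, 2; E[Q|do(U=1)] = 0.6.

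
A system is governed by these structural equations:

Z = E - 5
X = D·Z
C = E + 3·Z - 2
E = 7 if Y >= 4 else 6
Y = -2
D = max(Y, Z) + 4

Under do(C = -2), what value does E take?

6

Under do(C=-2), the mechanism C = E + 3·Z - 2 is discarded; C is fixed at -2.
No directed path runs from C to E, so E keeps its natural value.
E = 7 if Y >= 4 else 6  [with Y=-2]  = 6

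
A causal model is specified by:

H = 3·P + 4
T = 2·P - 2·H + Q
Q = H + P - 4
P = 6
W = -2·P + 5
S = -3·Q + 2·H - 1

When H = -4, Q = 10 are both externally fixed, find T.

Under do(H = -4, Q = 10), each intervened variable's structural equation is replaced by its fixed value.
T = 2·P - 2·H + Q  [with P=6, H=-4, Q=10]  = 30

30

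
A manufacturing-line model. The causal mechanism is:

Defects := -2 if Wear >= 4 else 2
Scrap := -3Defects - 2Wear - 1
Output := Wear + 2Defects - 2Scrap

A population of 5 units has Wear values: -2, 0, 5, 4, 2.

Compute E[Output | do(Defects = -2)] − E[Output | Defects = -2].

-13.5

The intervention sets Defects=-2 in all 5 units regardless of Wear. Recomputing Output per unit gives -24, -14, 11, 6, -4; average -5.
E[Output|Defects=-2] averages over only the 2 units with Defects=-2 (Wear = 5, 4): Output = 11, 6, mean 8.5.
Difference = -5 − 8.5 = -13.5.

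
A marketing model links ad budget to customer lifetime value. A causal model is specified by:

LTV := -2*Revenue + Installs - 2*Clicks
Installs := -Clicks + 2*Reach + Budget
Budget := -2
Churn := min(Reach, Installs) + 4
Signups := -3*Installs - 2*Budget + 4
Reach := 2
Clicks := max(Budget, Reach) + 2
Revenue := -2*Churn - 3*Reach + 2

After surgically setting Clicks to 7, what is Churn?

The intervention breaks the incoming arrows to Clicks: Clicks := max(Budget, Reach) + 2 no longer applies, and Clicks = 7.
Installs = -Clicks + 2*Reach + Budget  [with Clicks=7, Reach=2, Budget=-2]  = -5
Churn = min(Reach, Installs) + 4  [with Reach=2, Installs=-5]  = -1

-1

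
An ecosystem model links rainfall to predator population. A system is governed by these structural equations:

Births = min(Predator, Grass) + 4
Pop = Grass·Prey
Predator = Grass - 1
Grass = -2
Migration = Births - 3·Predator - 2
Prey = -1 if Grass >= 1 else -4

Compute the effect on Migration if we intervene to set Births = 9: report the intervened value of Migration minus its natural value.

Intervening sets Births = 9 and removes its equation (Births = min(Predator, Grass) + 4).
Predator = Grass - 1  [with Grass=-2]  = -3
Migration = Births - 3·Predator - 2  [with Births=9, Predator=-3]  = 16
Without intervention: Predator = Grass - 1  [with Grass=-2]  = -3; Births = min(Predator, Grass) + 4  [with Predator=-3, Grass=-2]  = 1; Migration = Births - 3·Predator - 2  [with Births=1, Predator=-3]  = 8.
Change = 16 − 8 = 8.

8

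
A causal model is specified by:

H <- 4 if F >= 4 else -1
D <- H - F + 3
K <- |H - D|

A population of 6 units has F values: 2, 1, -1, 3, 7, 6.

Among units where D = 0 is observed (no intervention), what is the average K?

2.5

E[K|D=0] averages over only the 2 units with D=0 (F = 2, 7): K = 1, 4, mean 2.5.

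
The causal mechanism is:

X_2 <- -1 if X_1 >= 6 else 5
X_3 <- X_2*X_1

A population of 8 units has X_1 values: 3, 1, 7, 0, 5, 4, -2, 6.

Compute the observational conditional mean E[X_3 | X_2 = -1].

-6.5

Observing X_2=-1 restricts to units where X_2's equation naturally yields -1: X_1 ∈ {7, 6}. In that subpopulation X_3 = -7, -6, mean -6.5.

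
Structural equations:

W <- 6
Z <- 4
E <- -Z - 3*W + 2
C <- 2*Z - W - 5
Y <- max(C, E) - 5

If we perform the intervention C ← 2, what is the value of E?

Under do(C=2), the mechanism C <- 2*Z - W - 5 is discarded; C is fixed at 2.
Since E is not a descendant of the intervened variable, it is unaffected.
E = -Z - 3*W + 2  [with Z=4, W=6]  = -20

-20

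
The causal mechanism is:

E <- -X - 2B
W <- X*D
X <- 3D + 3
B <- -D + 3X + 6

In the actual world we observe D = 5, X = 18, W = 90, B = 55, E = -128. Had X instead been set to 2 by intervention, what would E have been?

do(X=2) replaces the equation X <- 3D + 3 with the constant X = 2.
B = -D + 3X + 6  [with D=5, X=2]  = 7
E = -X - 2B  [with X=2, B=7]  = -16

-16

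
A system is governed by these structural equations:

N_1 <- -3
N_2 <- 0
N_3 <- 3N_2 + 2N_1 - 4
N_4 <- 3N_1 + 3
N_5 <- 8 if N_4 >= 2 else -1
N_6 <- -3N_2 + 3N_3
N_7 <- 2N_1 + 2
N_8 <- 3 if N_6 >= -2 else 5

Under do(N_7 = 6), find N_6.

-30

Intervening sets N_7 = 6 and removes its equation (N_7 <- 2N_1 + 2).
Since N_6 is not a descendant of the intervened variable, it is unaffected.
N_3 = 3N_2 + 2N_1 - 4  [with N_2=0, N_1=-3]  = -10
N_6 = -3N_2 + 3N_3  [with N_2=0, N_3=-10]  = -30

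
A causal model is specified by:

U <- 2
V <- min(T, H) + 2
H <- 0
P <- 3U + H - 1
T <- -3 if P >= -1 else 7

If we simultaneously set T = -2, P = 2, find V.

The joint intervention fixes T = -2, P = 2, removing each variable's own equation.
V = min(T, H) + 2  [with T=-2, H=0]  = 0

0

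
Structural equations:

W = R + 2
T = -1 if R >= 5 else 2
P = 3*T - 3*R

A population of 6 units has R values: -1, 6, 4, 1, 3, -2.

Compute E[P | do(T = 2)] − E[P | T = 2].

-2.5

Every unit gets T=2 under the intervention. P values become 9, -12, -6, 3, -3, 12; E[P|do(T=2)] = 0.5.
E[P|T=2] averages over only the 5 units with T=2 (R = -1, 4, 1, 3, -2): P = 9, -6, 3, -3, 12, mean 3.
Difference = 0.5 − 3 = -2.5.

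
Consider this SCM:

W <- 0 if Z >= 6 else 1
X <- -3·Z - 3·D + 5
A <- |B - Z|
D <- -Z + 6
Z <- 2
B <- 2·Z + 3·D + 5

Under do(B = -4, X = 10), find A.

6

The joint intervention fixes B = -4, X = 10, removing each variable's own equation.
A = |B - Z|  [with B=-4, Z=2]  = 6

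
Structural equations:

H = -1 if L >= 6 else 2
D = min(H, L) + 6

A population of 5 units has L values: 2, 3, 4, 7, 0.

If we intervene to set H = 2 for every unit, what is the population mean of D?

7.6

The intervention sets H=2 in all 5 units regardless of L. Recomputing D per unit gives 8, 8, 8, 8, 6; average 7.6.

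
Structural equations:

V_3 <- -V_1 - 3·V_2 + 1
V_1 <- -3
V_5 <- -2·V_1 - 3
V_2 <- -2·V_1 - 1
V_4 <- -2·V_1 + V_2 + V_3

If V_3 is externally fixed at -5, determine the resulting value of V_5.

do(V_3=-5) replaces the equation V_3 <- -V_1 - 3·V_2 + 1 with the constant V_3 = -5.
V_5 is not downstream of the intervention, so its value is determined by the original equations.
V_5 = -2·V_1 - 3  [with V_1=-3]  = 3

3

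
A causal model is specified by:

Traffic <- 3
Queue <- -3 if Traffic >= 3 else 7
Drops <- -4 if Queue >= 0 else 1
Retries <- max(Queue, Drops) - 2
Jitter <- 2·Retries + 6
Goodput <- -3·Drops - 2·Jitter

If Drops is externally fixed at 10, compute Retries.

8

The intervention breaks the incoming arrows to Drops: Drops <- -4 if Queue >= 0 else 1 no longer applies, and Drops = 10.
Queue = -3 if Traffic >= 3 else 7  [with Traffic=3]  = -3
Retries = max(Queue, Drops) - 2  [with Queue=-3, Drops=10]  = 8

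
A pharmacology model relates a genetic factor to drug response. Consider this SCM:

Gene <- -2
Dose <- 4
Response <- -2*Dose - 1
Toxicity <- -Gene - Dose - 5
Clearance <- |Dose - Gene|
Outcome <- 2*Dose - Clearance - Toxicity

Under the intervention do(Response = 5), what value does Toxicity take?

The intervention breaks the incoming arrows to Response: Response <- -2*Dose - 1 no longer applies, and Response = 5.
Toxicity is not downstream of the intervention, so its value is determined by the original equations.
Toxicity = -Gene - Dose - 5  [with Gene=-2, Dose=4]  = -7

-7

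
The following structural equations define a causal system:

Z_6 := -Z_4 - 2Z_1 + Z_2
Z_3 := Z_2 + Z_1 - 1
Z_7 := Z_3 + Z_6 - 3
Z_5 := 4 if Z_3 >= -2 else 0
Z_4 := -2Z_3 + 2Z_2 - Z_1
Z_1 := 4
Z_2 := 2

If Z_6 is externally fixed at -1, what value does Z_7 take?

1

Intervening sets Z_6 = -1 and removes its equation (Z_6 := -Z_4 - 2Z_1 + Z_2).
Z_3 = Z_2 + Z_1 - 1  [with Z_2=2, Z_1=4]  = 5
Z_7 = Z_3 + Z_6 - 3  [with Z_3=5, Z_6=-1]  = 1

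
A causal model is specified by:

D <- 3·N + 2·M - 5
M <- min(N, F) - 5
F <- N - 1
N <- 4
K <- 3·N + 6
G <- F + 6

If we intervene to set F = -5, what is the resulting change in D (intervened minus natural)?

Under do(F=-5), the mechanism F <- N - 1 is discarded; F is fixed at -5.
M = min(N, F) - 5  [with N=4, F=-5]  = -10
D = 3·N + 2·M - 5  [with N=4, M=-10]  = -13
Without intervention: F = N - 1  [with N=4]  = 3; M = min(N, F) - 5  [with N=4, F=3]  = -2; D = 3·N + 2·M - 5  [with N=4, M=-2]  = 3.
Change = -13 − 3 = -16.

-16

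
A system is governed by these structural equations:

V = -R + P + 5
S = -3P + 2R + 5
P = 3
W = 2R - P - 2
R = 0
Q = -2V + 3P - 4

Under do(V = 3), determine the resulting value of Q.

Under do(V=3), the mechanism V = -R + P + 5 is discarded; V is fixed at 3.
Q = -2V + 3P - 4  [with V=3, P=3]  = -1

-1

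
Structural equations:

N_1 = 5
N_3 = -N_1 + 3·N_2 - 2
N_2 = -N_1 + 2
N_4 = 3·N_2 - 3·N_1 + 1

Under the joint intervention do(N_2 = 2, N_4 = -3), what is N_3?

The joint intervention fixes N_2 = 2, N_4 = -3, removing each variable's own equation.
N_3 = -N_1 + 3·N_2 - 2  [with N_1=5, N_2=2]  = -1

-1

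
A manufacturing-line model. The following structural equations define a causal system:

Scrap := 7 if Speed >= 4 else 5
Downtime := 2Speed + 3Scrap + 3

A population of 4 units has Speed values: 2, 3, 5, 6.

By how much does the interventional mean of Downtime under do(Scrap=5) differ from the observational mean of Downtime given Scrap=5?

do(Scrap=5) breaks Scrap's dependence on Speed. With Scrap=5 fixed, Downtime across the units is 22, 24, 28, 30, mean 26.
E[Downtime|Scrap=5] averages over only the 2 units with Scrap=5 (Speed = 2, 3): Downtime = 22, 24, mean 23.
Difference = 26 − 23 = 3.

3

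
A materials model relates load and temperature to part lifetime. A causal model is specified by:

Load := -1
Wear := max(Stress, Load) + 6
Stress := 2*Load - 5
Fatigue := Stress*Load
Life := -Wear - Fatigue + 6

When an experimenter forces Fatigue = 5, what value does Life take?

-4

Intervening sets Fatigue = 5 and removes its equation (Fatigue := Stress*Load).
Stress = 2*Load - 5  [with Load=-1]  = -7
Wear = max(Stress, Load) + 6  [with Stress=-7, Load=-1]  = 5
Life = -Wear - Fatigue + 6  [with Wear=5, Fatigue=5]  = -4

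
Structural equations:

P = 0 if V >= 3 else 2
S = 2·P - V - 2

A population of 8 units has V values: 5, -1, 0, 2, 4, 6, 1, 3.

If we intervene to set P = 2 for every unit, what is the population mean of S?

Under do(P=2), P's equation is replaced by P=2 for every unit. Per-unit S: -3, 3, 2, 0, -2, -4, 1, -1. Mean = -0.5.

-0.5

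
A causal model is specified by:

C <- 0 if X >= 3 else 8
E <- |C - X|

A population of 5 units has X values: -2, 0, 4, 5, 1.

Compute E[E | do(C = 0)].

2.4

Every unit gets C=0 under the intervention. E values become 2, 0, 4, 5, 1; E[E|do(C=0)] = 2.4.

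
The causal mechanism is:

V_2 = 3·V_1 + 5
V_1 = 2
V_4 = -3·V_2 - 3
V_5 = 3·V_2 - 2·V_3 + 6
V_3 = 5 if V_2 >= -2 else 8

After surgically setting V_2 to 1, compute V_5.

-1

do(V_2=1) replaces the equation V_2 = 3·V_1 + 5 with the constant V_2 = 1.
V_3 = 5 if V_2 >= -2 else 8  [with V_2=1]  = 5
V_5 = 3·V_2 - 2·V_3 + 6  [with V_2=1, V_3=5]  = -1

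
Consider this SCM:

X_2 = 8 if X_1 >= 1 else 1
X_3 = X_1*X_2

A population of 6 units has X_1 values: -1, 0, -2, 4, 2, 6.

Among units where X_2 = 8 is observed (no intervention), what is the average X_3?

32

Conditioning on X_2=8 selects the 3 unit(s) with X_1 ∈ {4, 2, 6}. Their X_3 values: 32, 16, 48. Mean = 32.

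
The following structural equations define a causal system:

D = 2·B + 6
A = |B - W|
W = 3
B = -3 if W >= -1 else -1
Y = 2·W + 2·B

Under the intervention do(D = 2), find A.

6

Under do(D=2), the mechanism D = 2·B + 6 is discarded; D is fixed at 2.
Since A is not a descendant of the intervened variable, it is unaffected.
B = -3 if W >= -1 else -1  [with W=3]  = -3
A = |B - W|  [with B=-3, W=3]  = 6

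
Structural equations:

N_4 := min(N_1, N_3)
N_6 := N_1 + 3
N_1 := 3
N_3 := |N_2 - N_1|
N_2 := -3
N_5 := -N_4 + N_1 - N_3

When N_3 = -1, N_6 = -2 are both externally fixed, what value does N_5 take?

The joint intervention fixes N_3 = -1, N_6 = -2, removing each variable's own equation.
N_4 = min(N_1, N_3)  [with N_1=3, N_3=-1]  = -1
N_5 = -N_4 + N_1 - N_3  [with N_4=-1, N_1=3, N_3=-1]  = 5

5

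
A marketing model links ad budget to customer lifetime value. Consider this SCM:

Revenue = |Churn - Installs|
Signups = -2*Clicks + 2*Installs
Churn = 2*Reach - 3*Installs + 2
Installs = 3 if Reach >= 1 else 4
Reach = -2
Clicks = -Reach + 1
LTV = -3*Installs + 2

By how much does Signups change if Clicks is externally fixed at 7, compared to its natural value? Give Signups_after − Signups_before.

Under do(Clicks=7), the mechanism Clicks = -Reach + 1 is discarded; Clicks is fixed at 7.
Installs = 3 if Reach >= 1 else 4  [with Reach=-2]  = 4
Signups = -2*Clicks + 2*Installs  [with Clicks=7, Installs=4]  = -6
Without intervention: Clicks = -Reach + 1  [with Reach=-2]  = 3; Installs = 3 if Reach >= 1 else 4  [with Reach=-2]  = 4; Signups = -2*Clicks + 2*Installs  [with Clicks=3, Installs=4]  = 2.
Change = -6 − 2 = -8.

-8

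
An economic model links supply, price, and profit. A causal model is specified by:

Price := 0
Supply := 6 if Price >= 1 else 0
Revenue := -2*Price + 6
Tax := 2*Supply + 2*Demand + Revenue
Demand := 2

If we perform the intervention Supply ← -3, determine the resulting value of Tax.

4

do(Supply=-3) replaces the equation Supply := 6 if Price >= 1 else 0 with the constant Supply = -3.
Revenue = -2*Price + 6  [with Price=0]  = 6
Tax = 2*Supply + 2*Demand + Revenue  [with Supply=-3, Demand=2, Revenue=6]  = 4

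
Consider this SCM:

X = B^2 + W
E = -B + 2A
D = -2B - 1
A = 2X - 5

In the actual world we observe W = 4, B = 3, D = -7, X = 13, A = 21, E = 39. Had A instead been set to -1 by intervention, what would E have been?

The intervention breaks the incoming arrows to A: A = 2X - 5 no longer applies, and A = -1.
E = -B + 2A  [with B=3, A=-1]  = -5

-5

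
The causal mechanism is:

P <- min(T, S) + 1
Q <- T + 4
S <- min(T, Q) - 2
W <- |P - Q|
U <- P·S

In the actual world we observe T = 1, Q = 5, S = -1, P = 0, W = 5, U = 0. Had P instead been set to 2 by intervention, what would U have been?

Under do(P=2), the mechanism P <- min(T, S) + 1 is discarded; P is fixed at 2.
Q = T + 4  [with T=1]  = 5
S = min(T, Q) - 2  [with T=1, Q=5]  = -1
U = P·S  [with P=2, S=-1]  = -2

-2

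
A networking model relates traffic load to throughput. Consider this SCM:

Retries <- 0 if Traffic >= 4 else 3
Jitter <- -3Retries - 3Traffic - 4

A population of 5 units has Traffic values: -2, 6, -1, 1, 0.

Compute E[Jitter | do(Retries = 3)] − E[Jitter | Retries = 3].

do(Retries=3) breaks Retries's dependence on Traffic. With Retries=3 fixed, Jitter across the units is -7, -31, -10, -16, -13, mean -15.4.
E[Jitter|Retries=3] averages over only the 4 units with Retries=3 (Traffic = -2, -1, 1, 0): Jitter = -7, -10, -16, -13, mean -11.5.
Difference = -15.4 − (-11.5) = -3.9.

-3.9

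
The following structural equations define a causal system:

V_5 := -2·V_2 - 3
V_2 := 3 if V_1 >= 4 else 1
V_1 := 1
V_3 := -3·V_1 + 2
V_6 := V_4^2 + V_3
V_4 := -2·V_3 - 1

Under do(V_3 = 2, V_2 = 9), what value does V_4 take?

The joint intervention fixes V_3 = 2, V_2 = 9, removing each variable's own equation.
V_4 = -2·V_3 - 1  [with V_3=2]  = -5

-5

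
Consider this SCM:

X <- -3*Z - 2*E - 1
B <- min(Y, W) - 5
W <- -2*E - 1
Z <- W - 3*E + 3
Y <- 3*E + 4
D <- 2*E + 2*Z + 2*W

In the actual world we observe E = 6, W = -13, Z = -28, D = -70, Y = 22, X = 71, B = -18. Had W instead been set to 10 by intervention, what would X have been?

Under do(W=10), the mechanism W <- -2*E - 1 is discarded; W is fixed at 10.
Z = W - 3*E + 3  [with W=10, E=6]  = -5
X = -3*Z - 2*E - 1  [with Z=-5, E=6]  = 2

2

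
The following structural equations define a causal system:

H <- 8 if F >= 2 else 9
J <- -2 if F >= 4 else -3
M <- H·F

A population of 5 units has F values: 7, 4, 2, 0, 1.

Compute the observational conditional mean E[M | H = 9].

4.5

Conditioning on H=9 selects the 2 unit(s) with F ∈ {0, 1}. Their M values: 0, 9. Mean = 4.5.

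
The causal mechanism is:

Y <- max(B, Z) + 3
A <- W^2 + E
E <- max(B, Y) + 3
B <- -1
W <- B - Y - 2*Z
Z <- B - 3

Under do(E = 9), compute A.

34

Under do(E=9), the mechanism E <- max(B, Y) + 3 is discarded; E is fixed at 9.
Z = B - 3  [with B=-1]  = -4
Y = max(B, Z) + 3  [with B=-1, Z=-4]  = 2
W = B - Y - 2*Z  [with B=-1, Y=2, Z=-4]  = 5
A = W^2 + E  [with W=5, E=9]  = 34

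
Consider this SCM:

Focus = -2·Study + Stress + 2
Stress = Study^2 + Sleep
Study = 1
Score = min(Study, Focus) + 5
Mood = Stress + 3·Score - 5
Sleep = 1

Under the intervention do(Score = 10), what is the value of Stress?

2

do(Score=10) replaces the equation Score = min(Study, Focus) + 5 with the constant Score = 10.
Stress is not downstream of the intervention, so its value is determined by the original equations.
Stress = Study^2 + Sleep  [with Study=1, Sleep=1]  = 2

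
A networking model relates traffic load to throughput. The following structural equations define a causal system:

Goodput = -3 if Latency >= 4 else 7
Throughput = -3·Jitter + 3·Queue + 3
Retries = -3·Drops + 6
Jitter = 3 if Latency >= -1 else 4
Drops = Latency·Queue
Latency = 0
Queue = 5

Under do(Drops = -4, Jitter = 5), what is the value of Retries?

18

The joint intervention fixes Drops = -4, Jitter = 5, removing each variable's own equation.
Retries = -3·Drops + 6  [with Drops=-4]  = 18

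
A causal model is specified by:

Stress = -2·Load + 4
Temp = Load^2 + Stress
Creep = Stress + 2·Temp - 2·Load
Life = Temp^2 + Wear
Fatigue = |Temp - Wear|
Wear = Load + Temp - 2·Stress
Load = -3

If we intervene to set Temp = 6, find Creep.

The intervention breaks the incoming arrows to Temp: Temp = Load^2 + Stress no longer applies, and Temp = 6.
Stress = -2·Load + 4  [with Load=-3]  = 10
Creep = Stress + 2·Temp - 2·Load  [with Stress=10, Temp=6, Load=-3]  = 28

28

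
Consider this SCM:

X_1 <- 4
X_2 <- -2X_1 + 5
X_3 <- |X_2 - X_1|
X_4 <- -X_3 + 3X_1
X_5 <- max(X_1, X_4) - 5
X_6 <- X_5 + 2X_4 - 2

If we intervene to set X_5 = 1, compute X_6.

9

The intervention breaks the incoming arrows to X_5: X_5 <- max(X_1, X_4) - 5 no longer applies, and X_5 = 1.
X_2 = -2X_1 + 5  [with X_1=4]  = -3
X_3 = |X_2 - X_1|  [with X_2=-3, X_1=4]  = 7
X_4 = -X_3 + 3X_1  [with X_3=7, X_1=4]  = 5
X_6 = X_5 + 2X_4 - 2  [with X_5=1, X_4=5]  = 9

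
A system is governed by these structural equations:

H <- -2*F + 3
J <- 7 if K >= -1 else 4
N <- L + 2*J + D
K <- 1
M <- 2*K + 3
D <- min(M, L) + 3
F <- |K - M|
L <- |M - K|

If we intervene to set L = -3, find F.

4

do(L=-3) replaces the equation L <- |M - K| with the constant L = -3.
F is not downstream of the intervention, so its value is determined by the original equations.
M = 2*K + 3  [with K=1]  = 5
F = |K - M|  [with K=1, M=5]  = 4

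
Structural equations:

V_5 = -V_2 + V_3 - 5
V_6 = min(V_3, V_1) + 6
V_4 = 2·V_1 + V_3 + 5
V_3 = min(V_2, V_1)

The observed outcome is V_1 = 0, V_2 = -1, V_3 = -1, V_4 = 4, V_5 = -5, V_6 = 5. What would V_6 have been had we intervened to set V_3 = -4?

The intervention breaks the incoming arrows to V_3: V_3 = min(V_2, V_1) no longer applies, and V_3 = -4.
V_6 = min(V_3, V_1) + 6  [with V_3=-4, V_1=0]  = 2

2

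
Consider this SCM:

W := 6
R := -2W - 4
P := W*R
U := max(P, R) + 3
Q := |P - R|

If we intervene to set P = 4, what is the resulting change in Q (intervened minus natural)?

do(P=4) replaces the equation P := W*R with the constant P = 4.
R = -2W - 4  [with W=6]  = -16
Q = |P - R|  [with P=4, R=-16]  = 20
Without intervention: R = -2W - 4  [with W=6]  = -16; P = W*R  [with W=6, R=-16]  = -96; Q = |P - R|  [with P=-96, R=-16]  = 80.
Change = 20 − 80 = -60.

-60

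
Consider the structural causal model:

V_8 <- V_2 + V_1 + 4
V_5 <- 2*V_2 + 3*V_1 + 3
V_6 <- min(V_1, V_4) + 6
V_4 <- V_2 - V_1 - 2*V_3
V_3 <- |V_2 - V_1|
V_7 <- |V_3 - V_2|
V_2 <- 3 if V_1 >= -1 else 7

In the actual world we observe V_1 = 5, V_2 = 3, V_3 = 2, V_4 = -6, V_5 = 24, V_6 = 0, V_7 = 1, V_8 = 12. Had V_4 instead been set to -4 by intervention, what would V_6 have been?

Under do(V_4=-4), the mechanism V_4 <- V_2 - V_1 - 2*V_3 is discarded; V_4 is fixed at -4.
V_6 = min(V_1, V_4) + 6  [with V_1=5, V_4=-4]  = 2

2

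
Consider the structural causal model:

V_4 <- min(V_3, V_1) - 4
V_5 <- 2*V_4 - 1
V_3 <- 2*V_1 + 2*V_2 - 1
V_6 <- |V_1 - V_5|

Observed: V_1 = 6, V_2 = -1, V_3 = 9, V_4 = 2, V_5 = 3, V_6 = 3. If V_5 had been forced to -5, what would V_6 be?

11

The intervention breaks the incoming arrows to V_5: V_5 <- 2*V_4 - 1 no longer applies, and V_5 = -5.
V_6 = |V_1 - V_5|  [with V_1=6, V_5=-5]  = 11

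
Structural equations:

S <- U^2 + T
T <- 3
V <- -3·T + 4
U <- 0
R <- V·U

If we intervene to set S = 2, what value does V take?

do(S=2) replaces the equation S <- U^2 + T with the constant S = 2.
V is not downstream of the intervention, so its value is determined by the original equations.
V = -3·T + 4  [with T=3]  = -5

-5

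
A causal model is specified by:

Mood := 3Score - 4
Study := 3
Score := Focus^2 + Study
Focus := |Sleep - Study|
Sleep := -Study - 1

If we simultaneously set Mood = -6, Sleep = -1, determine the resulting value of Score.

19

Setting Mood = -6, Sleep = -1 by intervention discards those variables' equations.
Focus = |Sleep - Study|  [with Sleep=-1, Study=3]  = 4
Score = Focus^2 + Study  [with Focus=4, Study=3]  = 19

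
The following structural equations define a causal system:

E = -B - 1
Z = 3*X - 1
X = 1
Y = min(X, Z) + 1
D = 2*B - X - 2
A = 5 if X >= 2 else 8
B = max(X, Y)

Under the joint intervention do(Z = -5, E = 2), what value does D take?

-1

Under do(Z = -5, E = 2), each intervened variable's structural equation is replaced by its fixed value.
Y = min(X, Z) + 1  [with X=1, Z=-5]  = -4
B = max(X, Y)  [with X=1, Y=-4]  = 1
D = 2*B - X - 2  [with B=1, X=1]  = -1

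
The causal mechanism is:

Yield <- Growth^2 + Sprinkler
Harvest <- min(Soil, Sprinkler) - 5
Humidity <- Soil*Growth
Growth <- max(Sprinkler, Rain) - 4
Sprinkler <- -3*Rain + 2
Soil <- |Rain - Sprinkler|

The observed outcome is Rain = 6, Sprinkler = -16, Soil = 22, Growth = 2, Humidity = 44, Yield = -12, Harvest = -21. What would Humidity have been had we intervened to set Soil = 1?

do(Soil=1) replaces the equation Soil <- |Rain - Sprinkler| with the constant Soil = 1.
Sprinkler = -3*Rain + 2  [with Rain=6]  = -16
Growth = max(Sprinkler, Rain) - 4  [with Sprinkler=-16, Rain=6]  = 2
Humidity = Soil*Growth  [with Soil=1, Growth=2]  = 2

2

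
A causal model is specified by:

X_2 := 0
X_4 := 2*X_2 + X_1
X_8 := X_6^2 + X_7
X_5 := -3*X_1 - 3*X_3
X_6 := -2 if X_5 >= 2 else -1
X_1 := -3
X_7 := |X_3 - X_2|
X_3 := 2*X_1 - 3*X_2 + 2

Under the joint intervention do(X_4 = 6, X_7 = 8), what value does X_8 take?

12

Setting X_4 = 6, X_7 = 8 by intervention discards those variables' equations.
X_3 = 2*X_1 - 3*X_2 + 2  [with X_1=-3, X_2=0]  = -4
X_5 = -3*X_1 - 3*X_3  [with X_1=-3, X_3=-4]  = 21
X_6 = -2 if X_5 >= 2 else -1  [with X_5=21]  = -2
X_8 = X_6^2 + X_7  [with X_6=-2, X_7=8]  = 12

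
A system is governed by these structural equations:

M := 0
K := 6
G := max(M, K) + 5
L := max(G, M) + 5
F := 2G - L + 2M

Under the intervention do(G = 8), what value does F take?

do(G=8) replaces the equation G := max(M, K) + 5 with the constant G = 8.
L = max(G, M) + 5  [with G=8, M=0]  = 13
F = 2G - L + 2M  [with G=8, L=13, M=0]  = 3

3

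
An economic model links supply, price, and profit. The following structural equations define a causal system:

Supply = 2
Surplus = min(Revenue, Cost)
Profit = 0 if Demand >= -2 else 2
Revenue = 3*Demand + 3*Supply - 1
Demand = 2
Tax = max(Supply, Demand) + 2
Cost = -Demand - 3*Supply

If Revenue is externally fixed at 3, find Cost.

-8

Under do(Revenue=3), the mechanism Revenue = 3*Demand + 3*Supply - 1 is discarded; Revenue is fixed at 3.
Since Cost is not a descendant of the intervened variable, it is unaffected.
Cost = -Demand - 3*Supply  [with Demand=2, Supply=2]  = -8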